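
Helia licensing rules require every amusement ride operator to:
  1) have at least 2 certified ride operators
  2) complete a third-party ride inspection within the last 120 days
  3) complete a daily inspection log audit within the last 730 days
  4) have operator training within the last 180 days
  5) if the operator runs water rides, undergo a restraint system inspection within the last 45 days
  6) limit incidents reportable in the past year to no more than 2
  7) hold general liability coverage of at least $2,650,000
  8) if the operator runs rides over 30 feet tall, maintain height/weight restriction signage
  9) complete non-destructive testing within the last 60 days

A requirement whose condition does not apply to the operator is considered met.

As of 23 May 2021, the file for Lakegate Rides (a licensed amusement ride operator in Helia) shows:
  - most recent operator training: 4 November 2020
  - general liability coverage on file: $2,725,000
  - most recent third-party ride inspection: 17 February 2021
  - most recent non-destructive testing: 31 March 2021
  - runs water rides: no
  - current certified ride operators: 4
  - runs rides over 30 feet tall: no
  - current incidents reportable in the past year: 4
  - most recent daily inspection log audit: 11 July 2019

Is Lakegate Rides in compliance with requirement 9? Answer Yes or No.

9. non-destructive testing 53 days ago vs limit 60 → met

Yes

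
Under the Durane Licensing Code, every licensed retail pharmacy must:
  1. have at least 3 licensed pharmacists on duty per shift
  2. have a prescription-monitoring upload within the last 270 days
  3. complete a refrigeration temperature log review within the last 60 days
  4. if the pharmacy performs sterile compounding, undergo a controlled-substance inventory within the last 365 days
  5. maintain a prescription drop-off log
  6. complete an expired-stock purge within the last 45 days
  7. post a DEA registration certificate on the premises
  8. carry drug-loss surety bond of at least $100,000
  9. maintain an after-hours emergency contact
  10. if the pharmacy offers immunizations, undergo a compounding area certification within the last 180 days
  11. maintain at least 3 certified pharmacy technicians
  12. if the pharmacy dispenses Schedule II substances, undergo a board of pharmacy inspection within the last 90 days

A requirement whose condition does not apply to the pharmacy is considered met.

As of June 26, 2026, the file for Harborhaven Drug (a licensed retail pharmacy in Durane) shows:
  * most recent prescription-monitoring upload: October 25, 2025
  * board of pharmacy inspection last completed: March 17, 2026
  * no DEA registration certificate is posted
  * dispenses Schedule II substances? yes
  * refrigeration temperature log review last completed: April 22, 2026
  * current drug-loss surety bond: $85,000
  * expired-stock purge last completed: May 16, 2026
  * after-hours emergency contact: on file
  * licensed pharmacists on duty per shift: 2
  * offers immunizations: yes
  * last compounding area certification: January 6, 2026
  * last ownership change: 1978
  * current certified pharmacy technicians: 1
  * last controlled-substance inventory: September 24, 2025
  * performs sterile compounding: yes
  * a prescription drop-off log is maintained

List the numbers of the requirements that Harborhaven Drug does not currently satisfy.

1. licensed pharmacists on duty per shift 2 < 3 → not met
2. prescription-monitoring upload 244 days ago vs limit 270 → met
3. refrigeration temperature log review 65 days ago vs limit 60 → not met
4. condition 'performs sterile compounding' holds; controlled-substance inventory 275 days ago vs limit 365 → met
5. prescription drop-off log present → met
6. expired-stock purge 41 days ago vs limit 45 → met
7. DEA registration certificate absent → not met
8. drug-loss surety bond $85,000 < $100,000 → not met
9. after-hours emergency contact present → met
10. condition 'offers immunizations' holds; compounding area certification 171 days ago vs limit 180 → met
11. certified pharmacy technicians 1 < 3 → not met
12. condition 'dispenses Schedule II substances' holds; board of pharmacy inspection 101 days ago vs limit 90 → not met
Not met: 1, 3, 7, 8, 11, 12

1, 3, 7, 8, 11, 12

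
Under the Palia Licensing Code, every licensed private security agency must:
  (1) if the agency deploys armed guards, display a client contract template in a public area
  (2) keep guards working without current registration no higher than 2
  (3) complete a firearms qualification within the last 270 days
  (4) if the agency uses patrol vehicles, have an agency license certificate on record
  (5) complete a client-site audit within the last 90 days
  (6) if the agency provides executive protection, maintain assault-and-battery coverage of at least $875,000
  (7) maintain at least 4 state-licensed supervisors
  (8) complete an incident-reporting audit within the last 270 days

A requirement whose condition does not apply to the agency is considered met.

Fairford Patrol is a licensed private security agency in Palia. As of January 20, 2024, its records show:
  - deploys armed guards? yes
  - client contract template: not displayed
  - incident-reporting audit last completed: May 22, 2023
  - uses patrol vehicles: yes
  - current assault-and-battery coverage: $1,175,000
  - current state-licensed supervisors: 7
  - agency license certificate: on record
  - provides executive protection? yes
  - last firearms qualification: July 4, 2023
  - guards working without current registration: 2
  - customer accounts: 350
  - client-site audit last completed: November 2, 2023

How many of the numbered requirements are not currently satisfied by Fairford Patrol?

1. condition 'deploys armed guards' holds; client contract template absent → not met
2. guards working without current registration 2 ≤ 2 → met
3. firearms qualification 200 days ago vs limit 270 → met
4. condition 'uses patrol vehicles' holds; agency license certificate present → met
5. client-site audit 79 days ago vs limit 90 → met
6. condition 'provides executive protection' holds; assault-and-battery coverage $1,175,000 ≥ $875,000 → met
7. state-licensed supervisors 7 ≥ 4 → met
8. incident-reporting audit 243 days ago vs limit 270 → met
Not met: 1 of 8

1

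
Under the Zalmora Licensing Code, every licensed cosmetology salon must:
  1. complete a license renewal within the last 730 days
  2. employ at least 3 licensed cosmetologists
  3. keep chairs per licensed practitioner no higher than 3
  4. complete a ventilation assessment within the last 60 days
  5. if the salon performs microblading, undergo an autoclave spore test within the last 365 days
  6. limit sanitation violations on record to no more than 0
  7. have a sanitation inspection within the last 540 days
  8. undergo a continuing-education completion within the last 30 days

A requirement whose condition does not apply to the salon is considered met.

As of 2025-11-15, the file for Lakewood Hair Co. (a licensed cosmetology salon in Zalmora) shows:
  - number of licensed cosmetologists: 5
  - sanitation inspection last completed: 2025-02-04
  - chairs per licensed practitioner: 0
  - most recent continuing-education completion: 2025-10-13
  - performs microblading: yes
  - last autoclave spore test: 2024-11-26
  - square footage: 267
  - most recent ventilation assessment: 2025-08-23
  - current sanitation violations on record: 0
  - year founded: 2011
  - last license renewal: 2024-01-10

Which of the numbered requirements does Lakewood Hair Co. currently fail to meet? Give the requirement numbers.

4, 8

1. license renewal 675 days ago vs limit 730 → met
2. licensed cosmetologists 5 ≥ 3 → met
3. chairs per licensed practitioner 0 ≤ 3 → met
4. ventilation assessment 84 days ago vs limit 60 → not met
5. condition 'performs microblading' holds; autoclave spore test 354 days ago vs limit 365 → met
6. sanitation violations on record 0 ≤ 0 → met
7. sanitation inspection 284 days ago vs limit 540 → met
8. continuing-education completion 33 days ago vs limit 30 → not met
Not met: 4, 8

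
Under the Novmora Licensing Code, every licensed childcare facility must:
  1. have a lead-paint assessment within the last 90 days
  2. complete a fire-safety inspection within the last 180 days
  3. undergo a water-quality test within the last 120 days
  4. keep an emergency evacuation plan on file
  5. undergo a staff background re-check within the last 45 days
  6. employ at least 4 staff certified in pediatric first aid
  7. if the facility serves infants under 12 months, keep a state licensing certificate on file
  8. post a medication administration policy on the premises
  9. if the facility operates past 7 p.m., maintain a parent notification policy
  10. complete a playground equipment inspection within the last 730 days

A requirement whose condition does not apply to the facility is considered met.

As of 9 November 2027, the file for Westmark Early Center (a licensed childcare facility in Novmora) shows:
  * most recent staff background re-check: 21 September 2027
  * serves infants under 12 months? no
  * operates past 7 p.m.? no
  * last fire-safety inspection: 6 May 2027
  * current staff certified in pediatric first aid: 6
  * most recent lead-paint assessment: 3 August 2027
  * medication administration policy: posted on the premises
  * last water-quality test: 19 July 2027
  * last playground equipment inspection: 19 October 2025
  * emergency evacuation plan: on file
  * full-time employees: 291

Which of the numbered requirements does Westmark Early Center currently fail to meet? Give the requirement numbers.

1. lead-paint assessment 98 days ago vs limit 90 → not met
2. fire-safety inspection 187 days ago vs limit 180 → not met
3. water-quality test 113 days ago vs limit 120 → met
4. emergency evacuation plan present → met
5. staff background re-check 49 days ago vs limit 45 → not met
6. staff certified in pediatric first aid 6 ≥ 4 → met
7. condition 'serves infants under 12 months' does not hold → requirement n/a → met
8. medication administration policy present → met
9. condition 'operates past 7 p.m.' does not hold → requirement n/a → met
10. playground equipment inspection 751 days ago vs limit 730 → not met
Not met: 1, 2, 5, 10

1, 2, 5, 10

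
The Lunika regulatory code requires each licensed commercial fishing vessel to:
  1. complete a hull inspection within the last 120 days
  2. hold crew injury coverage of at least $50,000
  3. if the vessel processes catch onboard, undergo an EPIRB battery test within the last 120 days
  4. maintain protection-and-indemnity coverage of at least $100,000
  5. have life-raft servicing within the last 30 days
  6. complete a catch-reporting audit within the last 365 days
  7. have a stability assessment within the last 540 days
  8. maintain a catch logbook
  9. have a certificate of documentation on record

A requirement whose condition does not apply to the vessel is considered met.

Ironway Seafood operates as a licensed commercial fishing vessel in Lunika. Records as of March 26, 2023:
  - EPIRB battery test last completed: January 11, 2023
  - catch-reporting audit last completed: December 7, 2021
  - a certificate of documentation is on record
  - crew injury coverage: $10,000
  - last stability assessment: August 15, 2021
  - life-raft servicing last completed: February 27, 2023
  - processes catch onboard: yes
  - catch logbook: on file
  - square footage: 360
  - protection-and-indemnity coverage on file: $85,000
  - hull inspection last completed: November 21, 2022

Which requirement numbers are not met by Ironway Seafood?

1, 2, 4, 6, 7

1. hull inspection 125 days ago vs limit 120 → not met
2. crew injury coverage $10,000 < $50,000 → not met
3. condition 'processes catch onboard' holds; EPIRB battery test 74 days ago vs limit 120 → met
4. protection-and-indemnity coverage $85,000 < $100,000 → not met
5. life-raft servicing 27 days ago vs limit 30 → met
6. catch-reporting audit 474 days ago vs limit 365 → not met
7. stability assessment 588 days ago vs limit 540 → not met
8. catch logbook present → met
9. certificate of documentation present → met
Not met: 1, 2, 4, 6, 7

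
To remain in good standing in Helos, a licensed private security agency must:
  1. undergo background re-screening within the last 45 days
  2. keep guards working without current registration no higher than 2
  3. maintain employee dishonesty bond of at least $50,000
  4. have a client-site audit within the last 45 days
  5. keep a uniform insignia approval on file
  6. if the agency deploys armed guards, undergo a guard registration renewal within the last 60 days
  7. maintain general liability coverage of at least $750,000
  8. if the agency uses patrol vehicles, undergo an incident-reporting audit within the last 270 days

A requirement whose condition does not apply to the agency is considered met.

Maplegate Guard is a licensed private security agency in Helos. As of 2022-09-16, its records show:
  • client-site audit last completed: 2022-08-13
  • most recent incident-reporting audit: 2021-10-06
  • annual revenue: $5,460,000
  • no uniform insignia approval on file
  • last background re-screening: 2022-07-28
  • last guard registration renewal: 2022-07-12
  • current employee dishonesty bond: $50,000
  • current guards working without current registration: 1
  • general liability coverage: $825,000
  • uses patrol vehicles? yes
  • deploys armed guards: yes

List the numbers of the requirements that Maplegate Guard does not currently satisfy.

1, 5, 6, 8

1. background re-screening 50 days ago vs limit 45 → not met
2. guards working without current registration 1 ≤ 2 → met
3. employee dishonesty bond $50,000 ≥ $50,000 → met
4. client-site audit 34 days ago vs limit 45 → met
5. uniform insignia approval absent → not met
6. condition 'deploys armed guards' holds; guard registration renewal 66 days ago vs limit 60 → not met
7. general liability coverage $825,000 ≥ $750,000 → met
8. condition 'uses patrol vehicles' holds; incident-reporting audit 345 days ago vs limit 270 → not met
Not met: 1, 5, 6, 8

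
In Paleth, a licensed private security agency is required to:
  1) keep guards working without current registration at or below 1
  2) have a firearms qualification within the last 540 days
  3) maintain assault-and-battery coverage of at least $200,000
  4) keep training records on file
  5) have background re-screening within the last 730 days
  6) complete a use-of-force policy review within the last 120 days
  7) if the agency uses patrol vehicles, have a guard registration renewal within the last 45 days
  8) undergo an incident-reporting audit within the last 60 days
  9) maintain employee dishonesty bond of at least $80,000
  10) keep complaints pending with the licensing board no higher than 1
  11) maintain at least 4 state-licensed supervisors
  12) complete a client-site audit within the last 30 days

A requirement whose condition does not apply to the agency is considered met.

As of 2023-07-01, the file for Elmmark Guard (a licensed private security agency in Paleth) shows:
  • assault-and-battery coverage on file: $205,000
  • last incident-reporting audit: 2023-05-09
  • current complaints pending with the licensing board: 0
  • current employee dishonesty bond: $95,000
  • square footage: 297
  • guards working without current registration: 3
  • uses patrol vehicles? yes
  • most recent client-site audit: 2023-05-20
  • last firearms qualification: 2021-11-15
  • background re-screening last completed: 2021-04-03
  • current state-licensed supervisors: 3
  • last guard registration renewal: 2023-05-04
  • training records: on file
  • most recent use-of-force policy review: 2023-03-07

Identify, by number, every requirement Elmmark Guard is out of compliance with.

1. guards working without current registration 3 > 1 → not met
2. firearms qualification 593 days ago vs limit 540 → not met
3. assault-and-battery coverage $205,000 ≥ $200,000 → met
4. training records present → met
5. background re-screening 819 days ago vs limit 730 → not met
6. use-of-force policy review 116 days ago vs limit 120 → met
7. condition 'uses patrol vehicles' holds; guard registration renewal 58 days ago vs limit 45 → not met
8. incident-reporting audit 53 days ago vs limit 60 → met
9. employee dishonesty bond $95,000 ≥ $80,000 → met
10. complaints pending with the licensing board 0 ≤ 1 → met
11. state-licensed supervisors 3 < 4 → not met
12. client-site audit 42 days ago vs limit 30 → not met
Not met: 1, 2, 5, 7, 11, 12

1, 2, 5, 7, 11, 12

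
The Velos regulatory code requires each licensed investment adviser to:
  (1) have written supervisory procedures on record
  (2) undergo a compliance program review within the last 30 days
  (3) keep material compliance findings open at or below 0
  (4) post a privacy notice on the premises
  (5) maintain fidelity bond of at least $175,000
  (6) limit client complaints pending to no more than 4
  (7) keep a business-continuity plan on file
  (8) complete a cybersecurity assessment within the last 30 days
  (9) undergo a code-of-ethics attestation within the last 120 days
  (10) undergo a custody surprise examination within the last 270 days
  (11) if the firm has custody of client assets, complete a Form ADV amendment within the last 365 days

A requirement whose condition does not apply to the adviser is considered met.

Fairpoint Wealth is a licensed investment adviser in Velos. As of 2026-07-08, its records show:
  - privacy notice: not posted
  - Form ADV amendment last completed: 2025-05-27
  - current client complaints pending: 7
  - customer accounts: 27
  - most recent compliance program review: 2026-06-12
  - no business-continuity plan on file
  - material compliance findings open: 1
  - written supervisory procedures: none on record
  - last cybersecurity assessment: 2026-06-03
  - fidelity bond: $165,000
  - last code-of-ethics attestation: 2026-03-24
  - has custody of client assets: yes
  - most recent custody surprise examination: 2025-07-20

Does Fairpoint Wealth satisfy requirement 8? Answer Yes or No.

8. cybersecurity assessment 35 days ago vs limit 30 → not met

No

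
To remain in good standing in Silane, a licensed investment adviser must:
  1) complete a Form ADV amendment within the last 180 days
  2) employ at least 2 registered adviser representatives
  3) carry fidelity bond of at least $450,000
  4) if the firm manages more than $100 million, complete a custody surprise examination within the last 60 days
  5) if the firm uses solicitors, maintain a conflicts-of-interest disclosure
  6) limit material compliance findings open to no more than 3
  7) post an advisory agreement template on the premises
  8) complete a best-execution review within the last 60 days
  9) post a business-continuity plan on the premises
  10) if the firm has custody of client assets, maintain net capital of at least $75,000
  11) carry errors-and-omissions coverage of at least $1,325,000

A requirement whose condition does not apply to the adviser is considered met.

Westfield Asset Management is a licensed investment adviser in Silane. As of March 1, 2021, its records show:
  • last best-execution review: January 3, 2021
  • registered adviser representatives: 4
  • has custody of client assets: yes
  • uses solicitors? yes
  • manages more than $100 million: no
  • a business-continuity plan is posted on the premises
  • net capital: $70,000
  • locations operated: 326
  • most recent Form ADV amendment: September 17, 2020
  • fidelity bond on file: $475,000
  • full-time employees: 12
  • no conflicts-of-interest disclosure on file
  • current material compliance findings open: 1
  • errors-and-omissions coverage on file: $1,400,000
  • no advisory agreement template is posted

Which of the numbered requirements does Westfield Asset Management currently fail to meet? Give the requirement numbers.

5, 7, 10

1. Form ADV amendment 165 days ago vs limit 180 → met
2. registered adviser representatives 4 ≥ 2 → met
3. fidelity bond $475,000 ≥ $450,000 → met
4. condition 'manages more than $100 million' does not hold → requirement n/a → met
5. condition 'uses solicitors' holds; conflicts-of-interest disclosure absent → not met
6. material compliance findings open 1 ≤ 3 → met
7. advisory agreement template absent → not met
8. best-execution review 57 days ago vs limit 60 → met
9. business-continuity plan present → met
10. condition 'has custody of client assets' holds; net capital $70,000 < $75,000 → not met
11. errors-and-omissions coverage $1,400,000 ≥ $1,325,000 → met
Not met: 5, 7, 10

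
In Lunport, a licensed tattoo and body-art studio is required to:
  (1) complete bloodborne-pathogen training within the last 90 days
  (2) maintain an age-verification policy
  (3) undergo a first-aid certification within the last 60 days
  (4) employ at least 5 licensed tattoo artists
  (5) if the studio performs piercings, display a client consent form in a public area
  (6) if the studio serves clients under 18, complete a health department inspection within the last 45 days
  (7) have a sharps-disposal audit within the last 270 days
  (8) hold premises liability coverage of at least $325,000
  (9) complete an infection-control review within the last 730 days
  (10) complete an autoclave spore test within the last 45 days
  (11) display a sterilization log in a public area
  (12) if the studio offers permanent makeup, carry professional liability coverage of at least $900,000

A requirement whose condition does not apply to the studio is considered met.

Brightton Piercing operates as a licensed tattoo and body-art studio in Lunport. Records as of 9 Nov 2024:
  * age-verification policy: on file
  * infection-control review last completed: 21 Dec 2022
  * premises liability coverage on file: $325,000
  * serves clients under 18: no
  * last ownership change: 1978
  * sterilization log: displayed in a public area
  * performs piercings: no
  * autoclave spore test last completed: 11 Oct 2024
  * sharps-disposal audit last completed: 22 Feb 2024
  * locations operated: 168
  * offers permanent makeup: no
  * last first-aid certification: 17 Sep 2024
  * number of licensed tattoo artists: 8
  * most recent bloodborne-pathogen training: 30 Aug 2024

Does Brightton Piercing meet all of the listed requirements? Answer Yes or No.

Yes

1. bloodborne-pathogen training 71 days ago vs limit 90 → met
2. age-verification policy present → met
3. first-aid certification 53 days ago vs limit 60 → met
4. licensed tattoo artists 8 ≥ 5 → met
5. condition 'performs piercings' does not hold → requirement n/a → met
6. condition 'serves clients under 18' does not hold → requirement n/a → met
7. sharps-disposal audit 261 days ago vs limit 270 → met
8. premises liability coverage $325,000 ≥ $325,000 → met
9. infection-control review 689 days ago vs limit 730 → met
10. autoclave spore test 29 days ago vs limit 45 → met
11. sterilization log present → met
12. condition 'offers permanent makeup' does not hold → requirement n/a → met
All met.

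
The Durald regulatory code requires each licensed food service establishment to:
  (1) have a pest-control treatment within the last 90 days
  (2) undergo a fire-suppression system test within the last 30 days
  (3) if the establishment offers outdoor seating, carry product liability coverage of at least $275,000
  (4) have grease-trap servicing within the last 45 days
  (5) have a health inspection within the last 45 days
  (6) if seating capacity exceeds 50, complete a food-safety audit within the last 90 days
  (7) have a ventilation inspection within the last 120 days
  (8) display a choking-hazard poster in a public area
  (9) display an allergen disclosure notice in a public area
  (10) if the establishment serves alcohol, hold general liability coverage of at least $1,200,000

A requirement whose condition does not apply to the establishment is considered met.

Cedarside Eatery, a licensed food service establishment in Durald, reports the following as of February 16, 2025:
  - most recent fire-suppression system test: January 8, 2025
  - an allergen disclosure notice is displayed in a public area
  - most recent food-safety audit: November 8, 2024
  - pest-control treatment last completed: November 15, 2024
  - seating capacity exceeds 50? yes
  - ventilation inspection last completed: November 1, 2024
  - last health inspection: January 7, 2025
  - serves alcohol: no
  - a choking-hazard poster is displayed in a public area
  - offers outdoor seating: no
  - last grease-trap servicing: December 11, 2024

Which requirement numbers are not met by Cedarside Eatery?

1. pest-control treatment 93 days ago vs limit 90 → not met
2. fire-suppression system test 39 days ago vs limit 30 → not met
3. condition 'offers outdoor seating' does not hold → requirement n/a → met
4. grease-trap servicing 67 days ago vs limit 45 → not met
5. health inspection 40 days ago vs limit 45 → met
6. condition 'seating capacity exceeds 50' holds; food-safety audit 100 days ago vs limit 90 → not met
7. ventilation inspection 107 days ago vs limit 120 → met
8. choking-hazard poster present → met
9. allergen disclosure notice present → met
10. condition 'serves alcohol' does not hold → requirement n/a → met
Not met: 1, 2, 4, 6

1, 2, 4, 6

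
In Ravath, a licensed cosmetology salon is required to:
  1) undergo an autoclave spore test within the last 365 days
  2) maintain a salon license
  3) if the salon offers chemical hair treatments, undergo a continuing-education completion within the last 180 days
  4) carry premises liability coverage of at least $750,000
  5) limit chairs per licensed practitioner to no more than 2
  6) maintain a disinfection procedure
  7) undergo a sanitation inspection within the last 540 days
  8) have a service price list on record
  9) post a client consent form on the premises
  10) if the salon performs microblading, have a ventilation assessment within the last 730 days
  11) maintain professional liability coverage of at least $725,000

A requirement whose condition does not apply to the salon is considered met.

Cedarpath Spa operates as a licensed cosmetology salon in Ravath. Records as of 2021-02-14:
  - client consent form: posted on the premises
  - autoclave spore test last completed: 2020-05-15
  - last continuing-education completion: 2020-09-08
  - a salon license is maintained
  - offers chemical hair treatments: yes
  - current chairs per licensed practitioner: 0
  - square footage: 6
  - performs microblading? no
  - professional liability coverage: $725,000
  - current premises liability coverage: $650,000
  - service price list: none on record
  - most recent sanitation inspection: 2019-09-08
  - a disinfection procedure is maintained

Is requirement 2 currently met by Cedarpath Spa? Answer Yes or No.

2. salon license present → met

Yes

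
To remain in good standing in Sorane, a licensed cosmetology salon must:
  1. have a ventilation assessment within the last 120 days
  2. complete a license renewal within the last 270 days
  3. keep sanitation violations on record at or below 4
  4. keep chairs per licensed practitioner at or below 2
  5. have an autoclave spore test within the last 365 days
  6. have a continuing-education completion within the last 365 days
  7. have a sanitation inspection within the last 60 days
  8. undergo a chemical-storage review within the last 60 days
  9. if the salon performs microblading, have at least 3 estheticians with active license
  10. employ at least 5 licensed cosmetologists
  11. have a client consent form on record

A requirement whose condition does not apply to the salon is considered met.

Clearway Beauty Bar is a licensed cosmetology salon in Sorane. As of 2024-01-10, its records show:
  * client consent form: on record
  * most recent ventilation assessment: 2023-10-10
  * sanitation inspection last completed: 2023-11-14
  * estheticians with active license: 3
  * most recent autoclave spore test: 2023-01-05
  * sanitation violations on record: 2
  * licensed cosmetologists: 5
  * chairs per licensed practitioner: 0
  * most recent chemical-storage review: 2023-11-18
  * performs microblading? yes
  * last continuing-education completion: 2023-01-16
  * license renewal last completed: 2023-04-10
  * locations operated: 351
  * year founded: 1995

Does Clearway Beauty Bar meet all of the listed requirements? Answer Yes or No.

1. ventilation assessment 92 days ago vs limit 120 → met
2. license renewal 275 days ago vs limit 270 → not met
3. sanitation violations on record 2 ≤ 4 → met
4. chairs per licensed practitioner 0 ≤ 2 → met
5. autoclave spore test 370 days ago vs limit 365 → not met
6. continuing-education completion 359 days ago vs limit 365 → met
7. sanitation inspection 57 days ago vs limit 60 → met
8. chemical-storage review 53 days ago vs limit 60 → met
9. condition 'performs microblading' holds; estheticians with active license 3 ≥ 3 → met
10. licensed cosmetologists 5 ≥ 5 → met
11. client consent form present → met
Not met: 2, 5

No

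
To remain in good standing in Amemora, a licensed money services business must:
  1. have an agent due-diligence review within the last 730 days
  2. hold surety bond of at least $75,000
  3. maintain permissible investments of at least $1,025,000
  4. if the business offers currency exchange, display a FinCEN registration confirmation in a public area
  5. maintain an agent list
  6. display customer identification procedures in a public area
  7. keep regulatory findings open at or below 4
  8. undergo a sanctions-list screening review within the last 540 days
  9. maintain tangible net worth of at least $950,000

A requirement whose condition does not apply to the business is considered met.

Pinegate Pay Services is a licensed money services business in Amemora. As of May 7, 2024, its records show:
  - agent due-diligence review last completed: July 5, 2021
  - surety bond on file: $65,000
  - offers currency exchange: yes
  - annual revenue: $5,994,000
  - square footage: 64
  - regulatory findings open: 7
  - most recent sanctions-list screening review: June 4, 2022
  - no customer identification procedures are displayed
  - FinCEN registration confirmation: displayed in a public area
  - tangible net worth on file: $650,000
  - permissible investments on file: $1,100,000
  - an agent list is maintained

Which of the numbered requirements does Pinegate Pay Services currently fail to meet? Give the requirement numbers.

1, 2, 6, 7, 8, 9

1. agent due-diligence review 1037 days ago vs limit 730 → not met
2. surety bond $65,000 < $75,000 → not met
3. permissible investments $1,100,000 ≥ $1,025,000 → met
4. condition 'offers currency exchange' holds; FinCEN registration confirmation present → met
5. agent list present → met
6. customer identification procedures absent → not met
7. regulatory findings open 7 > 4 → not met
8. sanctions-list screening review 703 days ago vs limit 540 → not met
9. tangible net worth $650,000 < $950,000 → not met
Not met: 1, 2, 6, 7, 8, 9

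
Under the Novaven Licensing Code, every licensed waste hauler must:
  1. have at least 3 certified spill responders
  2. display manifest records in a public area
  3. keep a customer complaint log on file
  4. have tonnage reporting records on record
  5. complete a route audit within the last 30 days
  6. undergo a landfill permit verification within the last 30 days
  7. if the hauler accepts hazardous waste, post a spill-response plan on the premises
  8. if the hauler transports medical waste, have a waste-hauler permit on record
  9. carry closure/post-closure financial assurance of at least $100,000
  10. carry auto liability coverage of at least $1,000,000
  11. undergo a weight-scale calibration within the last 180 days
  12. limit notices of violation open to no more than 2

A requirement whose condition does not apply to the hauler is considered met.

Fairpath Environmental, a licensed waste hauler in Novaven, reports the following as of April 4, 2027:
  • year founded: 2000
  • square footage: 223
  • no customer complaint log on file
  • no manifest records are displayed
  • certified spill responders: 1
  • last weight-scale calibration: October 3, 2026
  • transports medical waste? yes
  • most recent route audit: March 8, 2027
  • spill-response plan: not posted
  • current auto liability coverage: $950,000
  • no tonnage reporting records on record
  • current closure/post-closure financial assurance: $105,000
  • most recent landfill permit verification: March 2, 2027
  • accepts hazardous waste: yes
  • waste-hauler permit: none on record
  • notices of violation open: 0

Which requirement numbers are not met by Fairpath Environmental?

1, 2, 3, 4, 6, 7, 8, 10, 11

1. certified spill responders 1 < 3 → not met
2. manifest records absent → not met
3. customer complaint log absent → not met
4. tonnage reporting records absent → not met
5. route audit 27 days ago vs limit 30 → met
6. landfill permit verification 33 days ago vs limit 30 → not met
7. condition 'accepts hazardous waste' holds; spill-response plan absent → not met
8. condition 'transports medical waste' holds; waste-hauler permit absent → not met
9. closure/post-closure financial assurance $105,000 ≥ $100,000 → met
10. auto liability coverage $950,000 < $1,000,000 → not met
11. weight-scale calibration 183 days ago vs limit 180 → not met
12. notices of violation open 0 ≤ 2 → met
Not met: 1, 2, 3, 4, 6, 7, 8, 10, 11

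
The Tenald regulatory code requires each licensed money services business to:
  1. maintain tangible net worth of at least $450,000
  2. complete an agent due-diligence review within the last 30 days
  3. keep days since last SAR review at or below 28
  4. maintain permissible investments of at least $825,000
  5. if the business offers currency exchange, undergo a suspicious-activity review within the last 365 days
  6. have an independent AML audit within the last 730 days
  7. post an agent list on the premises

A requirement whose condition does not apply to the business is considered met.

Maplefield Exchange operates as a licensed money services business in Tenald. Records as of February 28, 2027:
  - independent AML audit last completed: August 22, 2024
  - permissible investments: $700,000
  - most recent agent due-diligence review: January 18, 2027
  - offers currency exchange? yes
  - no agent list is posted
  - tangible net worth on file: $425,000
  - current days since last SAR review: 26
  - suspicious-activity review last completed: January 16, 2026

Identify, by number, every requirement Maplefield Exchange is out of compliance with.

1, 2, 4, 5, 6, 7

1. tangible net worth $425,000 < $450,000 → not met
2. agent due-diligence review 41 days ago vs limit 30 → not met
3. days since last SAR review 26 ≤ 28 → met
4. permissible investments $700,000 < $825,000 → not met
5. condition 'offers currency exchange' holds; suspicious-activity review 408 days ago vs limit 365 → not met
6. independent AML audit 920 days ago vs limit 730 → not met
7. agent list absent → not met
Not met: 1, 2, 4, 5, 6, 7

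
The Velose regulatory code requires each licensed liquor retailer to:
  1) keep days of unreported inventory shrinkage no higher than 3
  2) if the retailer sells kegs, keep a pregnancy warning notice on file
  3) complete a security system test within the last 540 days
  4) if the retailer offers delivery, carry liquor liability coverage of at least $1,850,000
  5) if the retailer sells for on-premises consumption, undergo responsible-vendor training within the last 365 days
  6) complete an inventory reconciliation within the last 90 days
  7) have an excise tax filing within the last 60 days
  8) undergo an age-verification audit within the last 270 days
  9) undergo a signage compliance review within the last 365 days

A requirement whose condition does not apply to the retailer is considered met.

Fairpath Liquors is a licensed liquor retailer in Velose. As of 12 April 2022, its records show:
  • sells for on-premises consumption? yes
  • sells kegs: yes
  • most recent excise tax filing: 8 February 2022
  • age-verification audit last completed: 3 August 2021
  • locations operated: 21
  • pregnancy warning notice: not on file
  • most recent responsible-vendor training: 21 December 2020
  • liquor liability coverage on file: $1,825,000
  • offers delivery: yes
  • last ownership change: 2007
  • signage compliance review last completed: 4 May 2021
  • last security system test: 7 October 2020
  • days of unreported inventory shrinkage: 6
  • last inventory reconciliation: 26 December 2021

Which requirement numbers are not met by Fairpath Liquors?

1. days of unreported inventory shrinkage 6 > 3 → not met
2. condition 'sells kegs' holds; pregnancy warning notice absent → not met
3. security system test 552 days ago vs limit 540 → not met
4. condition 'offers delivery' holds; liquor liability coverage $1,825,000 < $1,850,000 → not met
5. condition 'sells for on-premises consumption' holds; responsible-vendor training 477 days ago vs limit 365 → not met
6. inventory reconciliation 107 days ago vs limit 90 → not met
7. excise tax filing 63 days ago vs limit 60 → not met
8. age-verification audit 252 days ago vs limit 270 → met
9. signage compliance review 343 days ago vs limit 365 → met
Not met: 1, 2, 3, 4, 5, 6, 7

1, 2, 3, 4, 5, 6, 7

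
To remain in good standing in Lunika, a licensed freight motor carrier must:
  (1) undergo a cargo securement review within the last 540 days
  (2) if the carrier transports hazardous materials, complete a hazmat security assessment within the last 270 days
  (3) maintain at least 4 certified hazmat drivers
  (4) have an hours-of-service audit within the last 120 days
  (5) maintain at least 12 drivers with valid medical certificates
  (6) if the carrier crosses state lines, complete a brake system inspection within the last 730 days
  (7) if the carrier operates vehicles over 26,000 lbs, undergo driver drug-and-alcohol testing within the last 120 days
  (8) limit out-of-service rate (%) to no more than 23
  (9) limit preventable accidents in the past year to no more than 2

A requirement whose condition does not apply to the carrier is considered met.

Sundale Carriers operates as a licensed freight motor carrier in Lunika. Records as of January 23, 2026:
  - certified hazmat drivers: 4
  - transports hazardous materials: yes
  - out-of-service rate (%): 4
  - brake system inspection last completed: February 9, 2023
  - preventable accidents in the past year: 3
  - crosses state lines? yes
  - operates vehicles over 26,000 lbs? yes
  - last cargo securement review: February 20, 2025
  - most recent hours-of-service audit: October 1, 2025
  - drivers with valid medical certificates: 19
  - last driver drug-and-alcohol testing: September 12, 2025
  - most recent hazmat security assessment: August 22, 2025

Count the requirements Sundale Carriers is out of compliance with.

1. cargo securement review 337 days ago vs limit 540 → met
2. condition 'transports hazardous materials' holds; hazmat security assessment 154 days ago vs limit 270 → met
3. certified hazmat drivers 4 ≥ 4 → met
4. hours-of-service audit 114 days ago vs limit 120 → met
5. drivers with valid medical certificates 19 ≥ 12 → met
6. condition 'crosses state lines' holds; brake system inspection 1079 days ago vs limit 730 → not met
7. condition 'operates vehicles over 26,000 lbs' holds; driver drug-and-alcohol testing 133 days ago vs limit 120 → not met
8. out-of-service rate (%) 4 ≤ 23 → met
9. preventable accidents in the past year 3 > 2 → not met
Not met: 3 of 9

3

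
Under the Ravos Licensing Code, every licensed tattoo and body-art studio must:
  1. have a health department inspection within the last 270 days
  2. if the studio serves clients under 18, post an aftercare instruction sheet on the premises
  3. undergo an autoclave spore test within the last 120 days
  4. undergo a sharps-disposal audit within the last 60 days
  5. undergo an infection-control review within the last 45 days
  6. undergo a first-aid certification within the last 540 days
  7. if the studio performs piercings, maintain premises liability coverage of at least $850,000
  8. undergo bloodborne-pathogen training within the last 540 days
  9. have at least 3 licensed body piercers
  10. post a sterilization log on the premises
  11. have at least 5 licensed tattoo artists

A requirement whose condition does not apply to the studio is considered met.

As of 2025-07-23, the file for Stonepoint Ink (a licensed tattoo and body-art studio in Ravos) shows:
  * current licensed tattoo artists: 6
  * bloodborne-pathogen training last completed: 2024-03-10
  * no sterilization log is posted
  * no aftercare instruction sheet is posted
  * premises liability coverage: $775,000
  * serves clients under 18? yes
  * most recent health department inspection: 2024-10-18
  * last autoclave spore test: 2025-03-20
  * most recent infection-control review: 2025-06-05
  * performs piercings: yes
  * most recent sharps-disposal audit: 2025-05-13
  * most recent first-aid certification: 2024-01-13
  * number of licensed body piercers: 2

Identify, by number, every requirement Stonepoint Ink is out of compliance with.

1, 2, 3, 4, 5, 6, 7, 9, 10

1. health department inspection 278 days ago vs limit 270 → not met
2. condition 'serves clients under 18' holds; aftercare instruction sheet absent → not met
3. autoclave spore test 125 days ago vs limit 120 → not met
4. sharps-disposal audit 71 days ago vs limit 60 → not met
5. infection-control review 48 days ago vs limit 45 → not met
6. first-aid certification 557 days ago vs limit 540 → not met
7. condition 'performs piercings' holds; premises liability coverage $775,000 < $850,000 → not met
8. bloodborne-pathogen training 500 days ago vs limit 540 → met
9. licensed body piercers 2 < 3 → not met
10. sterilization log absent → not met
11. licensed tattoo artists 6 ≥ 5 → met
Not met: 1, 2, 3, 4, 5, 6, 7, 9, 10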